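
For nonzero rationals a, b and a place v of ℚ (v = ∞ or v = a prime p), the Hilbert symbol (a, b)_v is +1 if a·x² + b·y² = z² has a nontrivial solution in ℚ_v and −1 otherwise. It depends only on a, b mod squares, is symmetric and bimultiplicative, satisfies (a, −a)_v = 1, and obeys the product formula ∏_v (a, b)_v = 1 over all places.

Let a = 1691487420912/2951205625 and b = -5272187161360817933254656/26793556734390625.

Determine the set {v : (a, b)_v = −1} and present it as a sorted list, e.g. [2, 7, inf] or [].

[2, 23]

Mod squares: a ≡ 23, b ≡ -4186. Check v ∈ {∞, 2, 3, 5, 7, 13, 19, 23, 31, 41, 53}.
v=5: a=5^-4·(≡3), b=5^-6·(≡4) mod 5; (3|5)=-1, (4|5)=+1; (−1)^{-4·-6·2}·(-1)^-6·(+1)^-4 = +1.
v=53: a=53^-2·(≡3), b=53^2·(≡6) mod 53; (3|53)=-1, (6|53)=+1; (−1)^{-2·2·26}·(-1)^2·(+1)^-2 = +1.
v=13: a=13^0·(≡4), b=13^3·(≡12) mod 13; (4|13)=+1, (12|13)=+1; (−1)^{0·3·6}·(+1)^3·(+1)^0 = +1.
v=19: a=19^0·(≡5), b=19^-2·(≡12) mod 19; (5|19)=+1, (12|19)=-1; (−1)^{0·-2·9}·(+1)^-2·(-1)^0 = +1.
v=7: a=7^0·(≡4), b=7^1·(≡1) mod 7; (4|7)=+1, (1|7)=+1; (−1)^{0·1·3}·(+1)^1·(+1)^0 = +1.
v=3: a=3^14·(≡2), b=3^14·(≡2) mod 3; (2|3)=-1, (2|3)=-1; (−1)^{14·14·1}·(-1)^14·(-1)^14 = +1.
v=2: v_2(a)=4, v_2(b)=21; units ≡ 7, 3 (mod 8); ε·ε+αω+βω = 1·1+4·1+21·0 ≡ 1  ⇒  (a,b)_2 = -1.
v=41: a=41^-2·(≡16), b=41^-6·(≡1) mod 41; (16|41)=+1, (1|41)=+1; (−1)^{-2·-6·20}·(+1)^-6·(+1)^-2 = +1.
v=∞: 23 > 0 and -4186 < 0  ⇒  (a,b)_∞ = +1.
v=31: a=31^2·(≡6), b=31^0·(≡22) mod 31; (6|31)=-1, (22|31)=-1; (−1)^{2·0·15}·(-1)^0·(-1)^2 = +1.
v=23: a=23^1·(≡2), b=23^3·(≡4) mod 23; (2|23)=+1, (4|23)=+1; (−1)^{1·3·11}·(+1)^3·(+1)^1 = -1.
|Ram(23, -4186)| = 2, even; anisotropic at {2, 23}.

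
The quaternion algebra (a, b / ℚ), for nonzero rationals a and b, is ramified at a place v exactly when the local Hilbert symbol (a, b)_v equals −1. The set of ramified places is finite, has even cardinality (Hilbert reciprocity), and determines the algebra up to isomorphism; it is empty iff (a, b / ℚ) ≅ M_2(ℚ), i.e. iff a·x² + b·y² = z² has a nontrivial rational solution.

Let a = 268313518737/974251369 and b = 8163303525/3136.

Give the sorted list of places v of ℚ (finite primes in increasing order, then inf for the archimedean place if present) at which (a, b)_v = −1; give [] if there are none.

Mod squares: a ≡ 17, b ≡ 13949. Check v ∈ {∞, 2, 3, 5, 7, 11, 13, 17, 29, 37, 47}.
v=17: a=17^1·(≡1), b=17^2·(≡15) mod 17; (1|17)=+1, (15|17)=+1; (−1)^{1·2·8}·(+1)^2·(+1)^1 = +1.
v=47: a=47^2·(≡32), b=47^0·(≡36) mod 47; (32|47)=+1, (36|47)=+1; (−1)^{2·0·23}·(+1)^0·(+1)^2 = +1.
v=29: a=29^0·(≡18), b=29^1·(≡14) mod 29; (18|29)=-1, (14|29)=-1; (−1)^{0·1·14}·(-1)^1·(-1)^0 = -1.
v=11: a=11^2·(≡7), b=11^0·(≡3) mod 11; (7|11)=-1, (3|11)=+1; (−1)^{2·0·5}·(-1)^0·(+1)^2 = +1.
v=7: a=7^-8·(≡5), b=7^-2·(≡6) mod 7; (5|7)=-1, (6|7)=-1; (−1)^{-8·-2·3}·(-1)^-2·(-1)^-8 = +1.
v=13: a=13^-2·(≡10), b=13^1·(≡5) mod 13; (10|13)=+1, (5|13)=-1; (−1)^{-2·1·6}·(+1)^1·(-1)^-2 = +1.
v=3: a=3^10·(≡2), b=3^4·(≡2) mod 3; (2|3)=-1, (2|3)=-1; (−1)^{10·4·1}·(-1)^4·(-1)^10 = +1.
v=∞: 17 > 0 and 13949 > 0  ⇒  (a,b)_∞ = +1.
v=5: a=5^0·(≡3), b=5^2·(≡1) mod 5; (3|5)=-1, (1|5)=+1; (−1)^{0·2·2}·(-1)^2·(+1)^0 = +1.
v=2: v_2(a)=0, v_2(b)=-6; units ≡ 1, 5 (mod 8); ε·ε+αω+βω = 0·0+0·1+-6·0 ≡ 0  ⇒  (a,b)_2 = +1.
v=37: a=37^0·(≡20), b=37^1·(≡36) mod 37; (20|37)=-1, (36|37)=+1; (−1)^{0·1·18}·(-1)^1·(+1)^0 = -1.
|Ram(17, 13949)| = 2, even; anisotropic at {29, 37}.

[29, 37]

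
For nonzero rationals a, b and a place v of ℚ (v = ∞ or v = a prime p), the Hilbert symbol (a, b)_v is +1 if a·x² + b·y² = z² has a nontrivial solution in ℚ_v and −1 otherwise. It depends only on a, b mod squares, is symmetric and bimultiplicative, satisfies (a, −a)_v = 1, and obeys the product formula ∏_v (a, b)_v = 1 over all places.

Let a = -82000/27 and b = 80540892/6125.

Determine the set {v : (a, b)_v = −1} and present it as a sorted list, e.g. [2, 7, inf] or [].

[3, 41, 43, 47]

(a, b) ≡ (-615, 1242915) mod (ℚ^×)²; places V = {2, 3, 5, 7, 41, 43, 47, ∞}.
(a,b)_∞: sgn(-615)=−, sgn(1242915)=+, so +1.
(a,b)_3: α=-3, u≡2; β=5, v≡2 (mod 3); (2|3)=-1, (2|3)=-1; sign (−1)^1·-1^5·-1^-3 = -1.
(a,b)_41: α=1, u≡14; β=1, v≡32 (mod 41); (14|41)=-1, (32|41)=+1; sign (−1)^0·-1^1·+1^1 = -1.
(a,b)_47: α=0, u≡11; β=1, v≡23 (mod 47); (11|47)=-1, (23|47)=-1; sign (−1)^0·-1^1·-1^0 = -1.
(a,b)_7: α=0, u≡2; β=-2, v≡2 (mod 7); (2|7)=+1, (2|7)=+1; sign (−1)^0·+1^-2·+1^0 = +1.
(a,b)_43: α=0, u≡8; β=1, v≡23 (mod 43); (8|43)=-1, (23|43)=+1; sign (−1)^0·-1^1·+1^0 = -1.
(a,b)_2: α=4, β=2; u≡1, v≡3 (mod 8); ε(u)ε(v)=0·1, αω(v)=4·1, βω(u)=2·0; sum ≡ 0  ⇒  +1.
(a,b)_5: α=3, u≡2; β=-3, v≡3 (mod 5); (2|5)=-1, (3|5)=-1; sign (−1)^0·-1^-3·-1^3 = +1.
|Ram(-615, 1242915)| = 4, even; anisotropic at {3, 41, 43, 47}.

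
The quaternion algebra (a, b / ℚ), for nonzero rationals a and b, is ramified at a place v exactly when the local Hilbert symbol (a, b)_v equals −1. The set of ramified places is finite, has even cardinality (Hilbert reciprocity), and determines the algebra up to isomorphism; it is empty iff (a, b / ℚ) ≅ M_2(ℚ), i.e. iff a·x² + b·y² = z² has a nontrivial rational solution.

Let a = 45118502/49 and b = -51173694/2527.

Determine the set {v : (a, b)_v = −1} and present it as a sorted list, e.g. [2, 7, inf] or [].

Mod squares: a ≡ 124982, b ≡ -2002. Check v ∈ {∞, 2, 3, 7, 11, 13, 19, 23, 47}.
v=11: a=11^1·(≡7), b=11^1·(≡4) mod 11; (7|11)=-1, (4|11)=+1; (−1)^{1·1·5}·(-1)^1·(+1)^1 = +1.
v=3: a=3^0·(≡2), b=3^4·(≡2) mod 3; (2|3)=-1, (2|3)=-1; (−1)^{0·4·1}·(-1)^4·(-1)^0 = +1.
v=2: v_2(a)=1, v_2(b)=1; units ≡ 3, 7 (mod 8); ε·ε+αω+βω = 1·1+1·0+1·1 ≡ 0  ⇒  (a,b)_2 = +1.
v=23: a=23^1·(≡9), b=23^0·(≡17) mod 23; (9|23)=+1, (17|23)=-1; (−1)^{1·0·11}·(+1)^0·(-1)^1 = -1.
v=7: a=7^-2·(≡2), b=7^-1·(≡4) mod 7; (2|7)=+1, (4|7)=+1; (−1)^{-2·-1·3}·(+1)^-1·(+1)^-2 = +1.
v=47: a=47^0·(≡3), b=47^2·(≡38) mod 47; (3|47)=+1, (38|47)=-1; (−1)^{0·2·23}·(+1)^2·(-1)^0 = +1.
v=19: a=19^3·(≡9), b=19^-2·(≡10) mod 19; (9|19)=+1, (10|19)=-1; (−1)^{3·-2·9}·(+1)^-2·(-1)^3 = -1.
v=13: a=13^1·(≡7), b=13^1·(≡8) mod 13; (7|13)=-1, (8|13)=-1; (−1)^{1·1·6}·(-1)^1·(-1)^1 = +1.
v=∞: 124982 > 0 and -2002 < 0  ⇒  (a,b)_∞ = +1.
|Ram(124982, -2002)| = 2, even; anisotropic at {19, 23}.

[19, 23]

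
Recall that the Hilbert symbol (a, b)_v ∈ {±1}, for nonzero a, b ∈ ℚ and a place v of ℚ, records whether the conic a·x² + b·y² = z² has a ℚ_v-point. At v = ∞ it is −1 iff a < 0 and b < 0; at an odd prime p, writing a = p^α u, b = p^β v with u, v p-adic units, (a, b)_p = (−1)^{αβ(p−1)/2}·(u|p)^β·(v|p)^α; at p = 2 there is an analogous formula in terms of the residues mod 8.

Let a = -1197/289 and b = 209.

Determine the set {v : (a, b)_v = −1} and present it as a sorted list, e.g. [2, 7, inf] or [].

(a, b) ≡ (-133, 209) mod (ℚ^×)²; places V = {2, 3, 7, 11, 17, 19, ∞}.
(a,b)_∞: sgn(-133)=−, sgn(209)=+, so +1.
(a,b)_7: α=1, u≡2; β=0, v≡6 (mod 7); (2|7)=+1, (6|7)=-1; sign (−1)^0·+1^0·-1^1 = -1.
(a,b)_19: α=1, u≡8; β=1, v≡11 (mod 19); (8|19)=-1, (11|19)=+1; sign (−1)^1·-1^1·+1^1 = +1.
(a,b)_17: α=-2, u≡10; β=0, v≡5 (mod 17); (10|17)=-1, (5|17)=-1; sign (−1)^0·-1^0·-1^-2 = +1.
(a,b)_11: α=0, u≡8; β=1, v≡8 (mod 11); (8|11)=-1, (8|11)=-1; sign (−1)^0·-1^1·-1^0 = -1.
(a,b)_3: α=2, u≡2; β=0, v≡2 (mod 3); (2|3)=-1, (2|3)=-1; sign (−1)^0·-1^0·-1^2 = +1.
(a,b)_2: α=0, β=0; u≡3, v≡1 (mod 8); ε(u)ε(v)=1·0, αω(v)=0·0, βω(u)=0·1; sum ≡ 0  ⇒  +1.
(-133, 209 / ℚ) ramifies at {7, 11}: a division algebra.

[7, 11]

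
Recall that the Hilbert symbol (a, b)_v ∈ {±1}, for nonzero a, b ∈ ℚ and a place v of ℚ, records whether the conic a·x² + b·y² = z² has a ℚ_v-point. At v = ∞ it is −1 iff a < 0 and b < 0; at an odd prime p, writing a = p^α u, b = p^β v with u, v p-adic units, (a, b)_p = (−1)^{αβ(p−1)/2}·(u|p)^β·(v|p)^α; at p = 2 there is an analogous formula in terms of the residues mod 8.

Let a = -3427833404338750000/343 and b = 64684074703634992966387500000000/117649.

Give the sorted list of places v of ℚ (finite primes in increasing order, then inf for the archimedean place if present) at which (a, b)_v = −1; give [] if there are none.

Mod squares: a ≡ -561085, b ≡ 65395. Check v ∈ {∞, 2, 3, 5, 7, 11, 17, 23, 29, 41}.
v=17: a=17^1·(≡8), b=17^2·(≡16) mod 17; (8|17)=+1, (16|17)=+1; (−1)^{1·2·8}·(+1)^2·(+1)^1 = +1.
v=5: a=5^7·(≡3), b=5^11·(≡4) mod 5; (3|5)=-1, (4|5)=+1; (−1)^{7·11·2}·(-1)^11·(+1)^7 = -1.
v=29: a=29^2·(≡20), b=29^3·(≡25) mod 29; (20|29)=+1, (25|29)=+1; (−1)^{2·3·14}·(+1)^3·(+1)^2 = +1.
v=3: a=3^0·(≡2), b=3^2·(≡1) mod 3; (2|3)=-1, (1|3)=+1; (−1)^{0·2·1}·(-1)^2·(+1)^0 = +1.
v=∞: -561085 < 0 and 65395 > 0  ⇒  (a,b)_∞ = +1.
v=7: a=7^-3·(≡1), b=7^-6·(≡4) mod 7; (1|7)=+1, (4|7)=+1; (−1)^{-3·-6·3}·(+1)^-6·(+1)^-3 = +1.
v=23: a=23^1·(≡1), b=23^2·(≡18) mod 23; (1|23)=+1, (18|23)=+1; (−1)^{1·2·11}·(+1)^2·(+1)^1 = +1.
v=11: a=11^2·(≡3), b=11^3·(≡1) mod 11; (3|11)=+1, (1|11)=+1; (−1)^{2·3·5}·(+1)^3·(+1)^2 = +1.
v=41: a=41^3·(≡32), b=41^5·(≡21) mod 41; (32|41)=+1, (21|41)=+1; (−1)^{3·5·20}·(+1)^5·(+1)^3 = +1.
v=2: v_2(a)=4, v_2(b)=8; units ≡ 3, 3 (mod 8); ε·ε+αω+βω = 1·1+4·1+8·1 ≡ 1  ⇒  (a,b)_2 = -1.
(-561085, 65395 / ℚ) ramifies at {2, 5}: a division algebra.

[2, 5]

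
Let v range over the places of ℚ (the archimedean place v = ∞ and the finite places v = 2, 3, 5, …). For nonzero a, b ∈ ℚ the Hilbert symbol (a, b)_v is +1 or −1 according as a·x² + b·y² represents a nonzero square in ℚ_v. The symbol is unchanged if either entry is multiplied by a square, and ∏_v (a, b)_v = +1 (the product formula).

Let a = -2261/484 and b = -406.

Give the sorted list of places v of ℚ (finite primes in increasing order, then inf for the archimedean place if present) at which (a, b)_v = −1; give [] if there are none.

[2, 7, 19, inf]

(a, b) ≡ (-2261, -406) mod (ℚ^×)²; places V = {2, 7, 11, 17, 19, 29, ∞}.
(a,b)_∞: sgn(-2261)=−, sgn(-406)=−, so -1.
(a,b)_2: α=-2, β=1; u≡3, v≡5 (mod 8); ε(u)ε(v)=1·0, αω(v)=-2·1, βω(u)=1·1; sum ≡ 1  ⇒  -1.
(a,b)_29: α=0, u≡16; β=1, v≡15 (mod 29); (16|29)=+1, (15|29)=-1; sign (−1)^0·+1^1·-1^0 = +1.
(a,b)_7: α=1, u≡6; β=1, v≡5 (mod 7); (6|7)=-1, (5|7)=-1; sign (−1)^1·-1^1·-1^1 = -1.
(a,b)_11: α=-2, u≡4; β=0, v≡1 (mod 11); (4|11)=+1, (1|11)=+1; sign (−1)^0·+1^0·+1^-2 = +1.
(a,b)_17: α=1, u≡11; β=0, v≡2 (mod 17); (11|17)=-1, (2|17)=+1; sign (−1)^0·-1^0·+1^1 = +1.
(a,b)_19: α=1, u≡10; β=0, v≡12 (mod 19); (10|19)=-1, (12|19)=-1; sign (−1)^0·-1^0·-1^1 = -1.
(-2261, -406 / ℚ) ramifies at {2, 7, 19, ∞}: a division algebra.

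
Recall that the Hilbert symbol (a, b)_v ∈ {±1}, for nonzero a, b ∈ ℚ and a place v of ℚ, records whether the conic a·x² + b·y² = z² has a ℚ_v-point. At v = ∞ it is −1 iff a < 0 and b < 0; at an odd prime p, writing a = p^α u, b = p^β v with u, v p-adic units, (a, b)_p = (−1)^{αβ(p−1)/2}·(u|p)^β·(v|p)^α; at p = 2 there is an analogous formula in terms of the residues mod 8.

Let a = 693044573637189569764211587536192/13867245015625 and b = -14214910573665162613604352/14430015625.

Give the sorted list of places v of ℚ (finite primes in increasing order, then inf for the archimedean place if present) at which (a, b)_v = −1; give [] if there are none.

Mod squares: a ≡ 13, b ≡ -3927. Check v ∈ {∞, 2, 3, 5, 7, 11, 13, 17, 31, 37}.
v=11: a=11^2·(≡6), b=11^3·(≡2) mod 11; (6|11)=-1, (2|11)=-1; (−1)^{2·3·5}·(-1)^3·(-1)^2 = -1.
v=5: a=5^-6·(≡2), b=5^-6·(≡3) mod 5; (2|5)=-1, (3|5)=-1; (−1)^{-6·-6·2}·(-1)^-6·(-1)^-6 = +1.
v=7: a=7^14·(≡5), b=7^9·(≡3) mod 7; (5|7)=-1, (3|7)=-1; (−1)^{14·9·3}·(-1)^9·(-1)^14 = -1.
v=2: v_2(a)=6, v_2(b)=14; units ≡ 5, 1 (mod 8); ε·ε+αω+βω = 0·0+6·0+14·1 ≡ 0  ⇒  (a,b)_2 = +1.
v=37: a=37^6·(≡32), b=37^4·(≡8) mod 37; (32|37)=-1, (8|37)=-1; (−1)^{6·4·18}·(-1)^4·(-1)^6 = +1.
v=13: a=13^3·(≡9), b=13^2·(≡1) mod 13; (9|13)=+1, (1|13)=+1; (−1)^{3·2·6}·(+1)^2·(+1)^3 = +1.
v=∞: 13 > 0 and -3927 < 0  ⇒  (a,b)_∞ = +1.
v=3: a=3^4·(≡1), b=3^1·(≡2) mod 3; (1|3)=+1, (2|3)=-1; (−1)^{4·1·1}·(+1)^1·(-1)^4 = +1.
v=17: a=17^2·(≡2), b=17^1·(≡6) mod 17; (2|17)=+1, (6|17)=-1; (−1)^{2·1·8}·(+1)^1·(-1)^2 = +1.
v=31: a=31^-6·(≡27), b=31^-4·(≡14) mod 31; (27|31)=-1, (14|31)=+1; (−1)^{-6·-4·15}·(-1)^-4·(+1)^-6 = +1.
Ram(13, -3927) = {7, 11}; no ℚ_7-point on the conic.

[7, 11]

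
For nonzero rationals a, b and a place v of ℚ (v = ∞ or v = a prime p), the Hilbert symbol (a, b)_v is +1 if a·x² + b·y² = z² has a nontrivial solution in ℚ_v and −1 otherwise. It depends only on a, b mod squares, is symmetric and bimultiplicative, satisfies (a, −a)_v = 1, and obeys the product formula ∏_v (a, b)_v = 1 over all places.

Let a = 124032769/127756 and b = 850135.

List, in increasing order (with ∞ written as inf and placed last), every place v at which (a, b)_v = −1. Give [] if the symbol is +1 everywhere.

Mod squares: a ≡ 19, b ≡ 850135. Check v ∈ {∞, 2, 5, 7, 11, 13, 19, 29, 37, 41, 43}.
v=11: a=11^0·(≡7), b=11^1·(≡10) mod 11; (7|11)=-1, (10|11)=-1; (−1)^{0·1·5}·(-1)^1·(-1)^0 = -1.
v=7: a=7^2·(≡3), b=7^0·(≡6) mod 7; (3|7)=-1, (6|7)=-1; (−1)^{2·0·3}·(-1)^0·(-1)^2 = +1.
v=19: a=19^-1·(≡5), b=19^0·(≡18) mod 19; (5|19)=+1, (18|19)=-1; (−1)^{-1·0·9}·(+1)^0·(-1)^-1 = -1.
v=43: a=43^2·(≡29), b=43^0·(≡25) mod 43; (29|43)=-1, (25|43)=+1; (−1)^{2·0·21}·(-1)^0·(+1)^2 = +1.
v=41: a=41^-2·(≡24), b=41^1·(≡30) mod 41; (24|41)=-1, (30|41)=-1; (−1)^{-2·1·20}·(-1)^1·(-1)^-2 = -1.
v=37: a=37^2·(≡32), b=37^0·(≡23) mod 37; (32|37)=-1, (23|37)=-1; (−1)^{2·0·18}·(-1)^0·(-1)^2 = +1.
v=13: a=13^0·(≡11), b=13^1·(≡5) mod 13; (11|13)=-1, (5|13)=-1; (−1)^{0·1·6}·(-1)^1·(-1)^0 = -1.
v=5: a=5^0·(≡4), b=5^1·(≡2) mod 5; (4|5)=+1, (2|5)=-1; (−1)^{0·1·2}·(+1)^1·(-1)^0 = +1.
v=∞: 19 > 0 and 850135 > 0  ⇒  (a,b)_∞ = +1.
v=29: a=29^0·(≡8), b=29^1·(≡25) mod 29; (8|29)=-1, (25|29)=+1; (−1)^{0·1·14}·(-1)^1·(+1)^0 = -1.
v=2: v_2(a)=-2, v_2(b)=0; units ≡ 3, 7 (mod 8); ε·ε+αω+βω = 1·1+-2·0+0·1 ≡ 1  ⇒  (a,b)_2 = -1.
Ram(19, 850135) = {2, 11, 13, 19, 29, 41}; no ℚ_2-point on the conic.

[2, 11, 13, 19, 29, 41]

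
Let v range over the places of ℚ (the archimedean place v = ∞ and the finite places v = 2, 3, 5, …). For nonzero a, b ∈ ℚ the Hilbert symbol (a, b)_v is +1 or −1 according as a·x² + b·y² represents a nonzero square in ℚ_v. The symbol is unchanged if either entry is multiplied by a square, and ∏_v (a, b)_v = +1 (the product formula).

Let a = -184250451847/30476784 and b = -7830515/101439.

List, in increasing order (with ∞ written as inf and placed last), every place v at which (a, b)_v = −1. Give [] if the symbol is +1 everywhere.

(a, b) ≡ (-273, -1365) mod (ℚ^×)²; places V = {2, 3, 5, 7, 11, 13, 17, 43, ∞}.
(a,b)_7: α=7, u≡6; β=1, v≡2 (mod 7); (6|7)=-1, (2|7)=+1; sign (−1)^1·-1^1·+1^7 = +1.
(a,b)_43: α=2, u≡27; β=2, v≡11 (mod 43); (27|43)=-1, (11|43)=+1; sign (−1)^0·-1^2·+1^2 = +1.
(a,b)_3: α=-1, u≡2; β=-3, v≡1 (mod 3); (2|3)=-1, (1|3)=+1; sign (−1)^1·-1^-3·+1^-1 = +1.
(a,b)_11: α=2, u≡2; β=2, v≡8 (mod 11); (2|11)=-1, (8|11)=-1; sign (−1)^0·-1^2·-1^2 = +1.
(a,b)_17: α=-2, u≡9; β=-2, v≡10 (mod 17); (9|17)=+1, (10|17)=-1; sign (−1)^0·+1^-2·-1^-2 = +1.
(a,b)_2: α=-4, β=0; u≡7, v≡3 (mod 8); ε(u)ε(v)=1·1, αω(v)=-4·1, βω(u)=0·0; sum ≡ 1  ⇒  -1.
(a,b)_∞: sgn(-273)=−, sgn(-1365)=−, so -1.
(a,b)_13: α=-3, u≡6; β=-1, v≡3 (mod 13); (6|13)=-1, (3|13)=+1; sign (−1)^0·-1^-1·+1^-3 = -1.
(a,b)_5: α=0, u≡2; β=1, v≡3 (mod 5); (2|5)=-1, (3|5)=-1; sign (−1)^0·-1^1·-1^0 = -1.
Ram(-273, -1365) = {2, 5, 13, ∞}; no ℚ_2-point on the conic.

[2, 5, 13, inf]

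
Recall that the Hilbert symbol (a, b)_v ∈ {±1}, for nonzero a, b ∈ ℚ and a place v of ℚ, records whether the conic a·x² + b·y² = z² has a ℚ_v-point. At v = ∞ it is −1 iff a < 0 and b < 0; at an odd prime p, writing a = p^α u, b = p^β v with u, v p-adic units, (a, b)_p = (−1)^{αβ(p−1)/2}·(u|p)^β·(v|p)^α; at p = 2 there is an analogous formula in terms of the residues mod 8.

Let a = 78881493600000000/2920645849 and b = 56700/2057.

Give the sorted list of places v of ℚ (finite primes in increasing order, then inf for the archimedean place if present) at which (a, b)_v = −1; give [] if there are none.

Mod squares: a ≡ 6, b ≡ 119. Check v ∈ {∞, 2, 3, 5, 7, 11, 13, 17}.
v=5: a=5^8·(≡4), b=5^2·(≡4) mod 5; (4|5)=+1, (4|5)=+1; (−1)^{8·2·2}·(+1)^2·(+1)^8 = +1.
v=13: a=13^2·(≡2), b=13^0·(≡11) mod 13; (2|13)=-1, (11|13)=-1; (−1)^{2·0·6}·(-1)^0·(-1)^2 = +1.
v=3: a=3^5·(≡2), b=3^4·(≡2) mod 3; (2|3)=-1, (2|3)=-1; (−1)^{5·4·1}·(-1)^4·(-1)^5 = -1.
v=11: a=11^-2·(≡6), b=11^-2·(≡1) mod 11; (6|11)=-1, (1|11)=+1; (−1)^{-2·-2·5}·(-1)^-2·(+1)^-2 = +1.
v=17: a=17^-6·(≡12), b=17^-1·(≡11) mod 17; (12|17)=-1, (11|17)=-1; (−1)^{-6·-1·8}·(-1)^-1·(-1)^-6 = -1.
v=∞: 6 > 0 and 119 > 0  ⇒  (a,b)_∞ = +1.
v=2: v_2(a)=11, v_2(b)=2; units ≡ 3, 7 (mod 8); ε·ε+αω+βω = 1·1+11·0+2·1 ≡ 1  ⇒  (a,b)_2 = -1.
v=7: a=7^4·(≡5), b=7^1·(≡6) mod 7; (5|7)=-1, (6|7)=-1; (−1)^{4·1·3}·(-1)^1·(-1)^4 = -1.
(6, 119 / ℚ) ramifies at {2, 3, 7, 17}: a division algebra.

[2, 3, 7, 17]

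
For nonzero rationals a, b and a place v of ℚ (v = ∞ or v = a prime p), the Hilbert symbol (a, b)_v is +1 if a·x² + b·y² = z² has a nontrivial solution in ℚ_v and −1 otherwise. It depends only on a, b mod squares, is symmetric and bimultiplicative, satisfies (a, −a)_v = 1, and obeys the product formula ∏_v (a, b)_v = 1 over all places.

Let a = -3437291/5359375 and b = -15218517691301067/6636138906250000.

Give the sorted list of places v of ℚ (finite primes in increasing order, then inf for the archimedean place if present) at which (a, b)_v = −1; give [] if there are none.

(a, b) ≡ (-77, -3) mod (ℚ^×)²; places V = {2, 3, 5, 7, 11, 13, 19, 43, ∞}.
(a,b)_13: α=2, u≡4; β=4, v≡1 (mod 13); (4|13)=+1, (1|13)=+1; sign (−1)^0·+1^4·+1^2 = +1.
(a,b)_19: α=0, u≡8; β=-2, v≡9 (mod 19); (8|19)=-1, (9|19)=+1; sign (−1)^0·-1^-2·+1^0 = +1.
(a,b)_∞: sgn(-77)=−, sgn(-3)=−, so -1.
(a,b)_7: α=-3, u≡3; β=-6, v≡2 (mod 7); (3|7)=-1, (2|7)=+1; sign (−1)^0·-1^-6·+1^-3 = +1.
(a,b)_3: α=0, u≡1; β=9, v≡2 (mod 3); (1|3)=+1, (2|3)=-1; sign (−1)^0·+1^9·-1^0 = +1.
(a,b)_11: α=1, u≡4; β=4, v≡6 (mod 11); (4|11)=+1, (6|11)=-1; sign (−1)^0·+1^4·-1^1 = -1.
(a,b)_2: α=0, β=-4; u≡3, v≡5 (mod 8); ε(u)ε(v)=1·0, αω(v)=0·1, βω(u)=-4·1; sum ≡ 0  ⇒  +1.
(a,b)_43: α=2, u≡6; β=2, v≡25 (mod 43); (6|43)=+1, (25|43)=+1; sign (−1)^0·+1^2·+1^2 = +1.
(a,b)_5: α=-6, u≡3; β=-10, v≡2 (mod 5); (3|5)=-1, (2|5)=-1; sign (−1)^0·-1^-10·-1^-6 = +1.
Ram(-77, -3) = {11, ∞}; no ℚ_11-point on the conic.

[11, inf]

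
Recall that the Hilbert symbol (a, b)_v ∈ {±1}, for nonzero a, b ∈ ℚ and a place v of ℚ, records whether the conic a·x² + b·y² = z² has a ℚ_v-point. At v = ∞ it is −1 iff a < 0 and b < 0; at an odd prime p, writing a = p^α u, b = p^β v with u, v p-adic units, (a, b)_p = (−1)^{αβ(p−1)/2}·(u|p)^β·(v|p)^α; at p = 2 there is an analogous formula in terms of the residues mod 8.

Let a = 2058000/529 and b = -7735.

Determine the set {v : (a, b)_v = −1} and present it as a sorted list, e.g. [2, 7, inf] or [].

[3, 5, 7, 17]

Mod squares: a ≡ 105, b ≡ -7735. Check v ∈ {∞, 2, 3, 5, 7, 13, 17, 23}.
v=7: a=7^3·(≡2), b=7^1·(≡1) mod 7; (2|7)=+1, (1|7)=+1; (−1)^{3·1·3}·(+1)^1·(+1)^3 = -1.
v=17: a=17^0·(≡7), b=17^1·(≡4) mod 17; (7|17)=-1, (4|17)=+1; (−1)^{0·1·8}·(-1)^1·(+1)^0 = -1.
v=2: v_2(a)=4, v_2(b)=0; units ≡ 1, 1 (mod 8); ε·ε+αω+βω = 0·0+4·0+0·0 ≡ 0  ⇒  (a,b)_2 = +1.
v=∞: 105 > 0 and -7735 < 0  ⇒  (a,b)_∞ = +1.
v=3: a=3^1·(≡2), b=3^0·(≡2) mod 3; (2|3)=-1, (2|3)=-1; (−1)^{1·0·1}·(-1)^0·(-1)^1 = -1.
v=13: a=13^0·(≡1), b=13^1·(≡3) mod 13; (1|13)=+1, (3|13)=+1; (−1)^{0·1·6}·(+1)^1·(+1)^0 = +1.
v=23: a=23^-2·(≡6), b=23^0·(≡16) mod 23; (6|23)=+1, (16|23)=+1; (−1)^{-2·0·11}·(+1)^0·(+1)^-2 = +1.
v=5: a=5^3·(≡1), b=5^1·(≡3) mod 5; (1|5)=+1, (3|5)=-1; (−1)^{3·1·2}·(+1)^1·(-1)^3 = -1.
(105, -7735 / ℚ) ramifies at {3, 5, 7, 17}: a division algebra.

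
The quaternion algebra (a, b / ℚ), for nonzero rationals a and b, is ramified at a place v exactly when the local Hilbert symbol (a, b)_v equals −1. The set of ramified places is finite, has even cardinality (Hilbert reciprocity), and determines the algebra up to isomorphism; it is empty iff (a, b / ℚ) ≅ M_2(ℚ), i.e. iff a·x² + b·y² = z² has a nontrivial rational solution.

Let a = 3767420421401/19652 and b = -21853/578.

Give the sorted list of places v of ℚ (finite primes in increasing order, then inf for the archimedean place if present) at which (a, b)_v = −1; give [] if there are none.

[13, 23]

Mod squares: a ≡ 2737, b ≡ -26. Check v ∈ {∞, 2, 7, 13, 17, 23, 41}.
v=41: a=41^4·(≡16), b=41^2·(≡7) mod 41; (16|41)=+1, (7|41)=-1; (−1)^{4·2·20}·(+1)^2·(-1)^4 = +1.
v=13: a=13^2·(≡8), b=13^1·(≡8) mod 13; (8|13)=-1, (8|13)=-1; (−1)^{2·1·6}·(-1)^1·(-1)^2 = -1.
v=7: a=7^3·(≡3), b=7^0·(≡2) mod 7; (3|7)=-1, (2|7)=+1; (−1)^{3·0·3}·(-1)^0·(+1)^3 = +1.
v=2: v_2(a)=-2, v_2(b)=-1; units ≡ 1, 3 (mod 8); ε·ε+αω+βω = 0·1+-2·1+-1·0 ≡ 0  ⇒  (a,b)_2 = +1.
v=∞: 2737 > 0 and -26 < 0  ⇒  (a,b)_∞ = +1.
v=23: a=23^1·(≡12), b=23^0·(≡22) mod 23; (12|23)=+1, (22|23)=-1; (−1)^{1·0·11}·(+1)^0·(-1)^1 = -1.
v=17: a=17^-3·(≡16), b=17^-2·(≡13) mod 17; (16|17)=+1, (13|17)=+1; (−1)^{-3·-2·8}·(+1)^-2·(+1)^-3 = +1.
Ram(2737, -26) = {13, 23}; no ℚ_13-point on the conic.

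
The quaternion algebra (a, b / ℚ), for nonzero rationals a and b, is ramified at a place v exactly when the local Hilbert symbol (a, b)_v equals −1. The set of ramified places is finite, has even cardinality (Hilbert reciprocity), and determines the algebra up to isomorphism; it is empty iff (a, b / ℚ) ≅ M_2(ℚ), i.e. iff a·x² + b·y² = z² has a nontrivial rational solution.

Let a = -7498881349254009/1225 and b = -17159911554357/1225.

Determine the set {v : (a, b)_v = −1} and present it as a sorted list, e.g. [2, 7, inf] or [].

(a, b) ≡ (-3187041, -7293) mod (ℚ^×)²; places V = {2, 3, 5, 7, 11, 13, 17, 19, 23, 37, ∞}.
(a,b)_37: α=2, u≡16; β=2, v≡3 (mod 37); (16|37)=+1, (3|37)=+1; sign (−1)^0·+1^2·+1^2 = +1.
(a,b)_∞: sgn(-3187041)=−, sgn(-7293)=−, so -1.
(a,b)_17: α=1, u≡6; β=1, v≡9 (mod 17); (6|17)=-1, (9|17)=+1; sign (−1)^0·-1^1·+1^1 = -1.
(a,b)_5: α=-2, u≡4; β=-2, v≡2 (mod 5); (4|5)=+1, (2|5)=-1; sign (−1)^0·+1^-2·-1^-2 = +1.
(a,b)_19: α=3, u≡2; β=2, v≡10 (mod 19); (2|19)=-1, (10|19)=-1; sign (−1)^0·-1^2·-1^3 = -1.
(a,b)_3: α=3, u≡1; β=3, v≡2 (mod 3); (1|3)=+1, (2|3)=-1; sign (−1)^1·+1^3·-1^3 = +1.
(a,b)_23: α=3, u≡4; β=2, v≡22 (mod 23); (4|23)=+1, (22|23)=-1; sign (−1)^0·+1^2·-1^3 = -1.
(a,b)_2: α=0, β=0; u≡7, v≡3 (mod 8); ε(u)ε(v)=1·1, αω(v)=0·1, βω(u)=0·0; sum ≡ 1  ⇒  -1.
(a,b)_13: α=1, u≡10; β=1, v≡11 (mod 13); (10|13)=+1, (11|13)=-1; sign (−1)^0·+1^1·-1^1 = -1.
(a,b)_11: α=1, u≡1; β=1, v≡7 (mod 11); (1|11)=+1, (7|11)=-1; sign (−1)^1·+1^1·-1^1 = +1.
(a,b)_7: α=-2, u≡5; β=-2, v≡4 (mod 7); (5|7)=-1, (4|7)=+1; sign (−1)^0·-1^-2·+1^-2 = +1.
|Ram(-3187041, -7293)| = 6, even; anisotropic at {2, 13, 17, 19, 23, ∞}.

[2, 13, 17, 19, 23, inf]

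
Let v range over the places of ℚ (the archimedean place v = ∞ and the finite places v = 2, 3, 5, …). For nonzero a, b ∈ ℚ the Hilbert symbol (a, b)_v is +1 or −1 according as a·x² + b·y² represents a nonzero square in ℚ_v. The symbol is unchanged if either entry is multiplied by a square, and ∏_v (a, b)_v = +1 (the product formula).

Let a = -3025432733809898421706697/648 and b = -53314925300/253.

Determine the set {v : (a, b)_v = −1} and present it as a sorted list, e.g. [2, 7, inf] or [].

[2, 29, 31, inf]

Mod squares: a ≡ -8866, b ≡ -56179409. Check v ∈ {∞, 2, 3, 5, 7, 11, 13, 19, 23, 29, 31}.
v=∞: -8866 < 0 and -56179409 < 0  ⇒  (a,b)_∞ = -1.
v=29: a=29^2·(≡18), b=29^1·(≡12) mod 29; (18|29)=-1, (12|29)=-1; (−1)^{2·1·14}·(-1)^1·(-1)^2 = -1.
v=3: a=3^-4·(≡2), b=3^0·(≡1) mod 3; (2|3)=-1, (1|3)=+1; (−1)^{-4·0·1}·(-1)^0·(+1)^-4 = +1.
v=13: a=13^3·(≡8), b=13^1·(≡7) mod 13; (8|13)=-1, (7|13)=-1; (−1)^{3·1·6}·(-1)^1·(-1)^3 = +1.
v=11: a=11^1·(≡10), b=11^-1·(≡1) mod 11; (10|11)=-1, (1|11)=+1; (−1)^{1·-1·5}·(-1)^-1·(+1)^1 = +1.
v=2: v_2(a)=-3, v_2(b)=2; units ≡ 7, 7 (mod 8); ε·ε+αω+βω = 1·1+-3·0+2·0 ≡ 1  ⇒  (a,b)_2 = -1.
v=5: a=5^0·(≡1), b=5^2·(≡1) mod 5; (1|5)=+1, (1|5)=+1; (−1)^{0·2·2}·(+1)^2·(+1)^0 = +1.
v=31: a=31^3·(≡23), b=31^1·(≡29) mod 31; (23|31)=-1, (29|31)=-1; (−1)^{3·1·15}·(-1)^1·(-1)^3 = -1.
v=7: a=7^12·(≡3), b=7^4·(≡2) mod 7; (3|7)=-1, (2|7)=+1; (−1)^{12·4·3}·(-1)^4·(+1)^12 = +1.
v=23: a=23^0·(≡6), b=23^-1·(≡20) mod 23; (6|23)=+1, (20|23)=-1; (−1)^{0·-1·11}·(+1)^-1·(-1)^0 = +1.
v=19: a=19^2·(≡7), b=19^1·(≡1) mod 19; (7|19)=+1, (1|19)=+1; (−1)^{2·1·9}·(+1)^1·(+1)^2 = +1.
(-8866, -56179409 / ℚ) ramifies at {2, 29, 31, ∞}: a division algebra.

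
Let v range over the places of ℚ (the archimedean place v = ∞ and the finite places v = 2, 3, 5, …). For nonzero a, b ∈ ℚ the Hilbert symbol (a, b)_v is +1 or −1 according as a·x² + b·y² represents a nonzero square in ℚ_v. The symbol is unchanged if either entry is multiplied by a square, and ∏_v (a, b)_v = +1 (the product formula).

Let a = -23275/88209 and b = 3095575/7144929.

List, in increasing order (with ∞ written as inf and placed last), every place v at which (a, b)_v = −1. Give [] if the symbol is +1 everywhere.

[]

(a, b) ≡ (-19, 7) mod (ℚ^×)²; places V = {2, 3, 5, 7, 11, 19, ∞}.
(a,b)_∞: sgn(-19)=−, sgn(7)=+, so +1.
(a,b)_2: α=0, β=0; u≡5, v≡7 (mod 8); ε(u)ε(v)=0·1, αω(v)=0·0, βω(u)=0·1; sum ≡ 0  ⇒  +1.
(a,b)_3: α=-6, u≡2; β=-10, v≡1 (mod 3); (2|3)=-1, (1|3)=+1; sign (−1)^0·-1^-10·+1^-6 = +1.
(a,b)_19: α=1, u≡13; β=2, v≡16 (mod 19); (13|19)=-1, (16|19)=+1; sign (−1)^0·-1^2·+1^1 = +1.
(a,b)_11: α=-2, u≡4; β=-2, v≡10 (mod 11); (4|11)=+1, (10|11)=-1; sign (−1)^0·+1^-2·-1^-2 = +1.
(a,b)_7: α=2, u≡4; β=3, v≡2 (mod 7); (4|7)=+1, (2|7)=+1; sign (−1)^0·+1^3·+1^2 = +1.
(a,b)_5: α=2, u≡1; β=2, v≡2 (mod 5); (1|5)=+1, (2|5)=-1; sign (−1)^0·+1^2·-1^2 = +1.
Ram(a, b) = ∅: the form -19·x² + 7·y² − z² is isotropic over every ℚ_v, so by Hasse–Minkowski it is isotropic over ℚ.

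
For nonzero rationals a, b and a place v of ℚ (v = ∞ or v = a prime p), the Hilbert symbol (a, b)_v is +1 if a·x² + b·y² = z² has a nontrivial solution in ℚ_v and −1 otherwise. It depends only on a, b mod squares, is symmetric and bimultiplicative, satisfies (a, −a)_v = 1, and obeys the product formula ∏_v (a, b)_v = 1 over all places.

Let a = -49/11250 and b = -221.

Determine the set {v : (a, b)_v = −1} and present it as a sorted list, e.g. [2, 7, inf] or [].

Mod squares: a ≡ -2, b ≡ -221. Check v ∈ {∞, 2, 3, 5, 7, 13, 17}.
v=17: a=17^0·(≡8), b=17^1·(≡4) mod 17; (8|17)=+1, (4|17)=+1; (−1)^{0·1·8}·(+1)^1·(+1)^0 = +1.
v=3: a=3^-2·(≡1), b=3^0·(≡1) mod 3; (1|3)=+1, (1|3)=+1; (−1)^{-2·0·1}·(+1)^0·(+1)^-2 = +1.
v=∞: -2 < 0 and -221 < 0  ⇒  (a,b)_∞ = -1.
v=2: v_2(a)=-1, v_2(b)=0; units ≡ 7, 3 (mod 8); ε·ε+αω+βω = 1·1+-1·1+0·0 ≡ 0  ⇒  (a,b)_2 = +1.
v=5: a=5^-4·(≡2), b=5^0·(≡4) mod 5; (2|5)=-1, (4|5)=+1; (−1)^{-4·0·2}·(-1)^0·(+1)^-4 = +1.
v=13: a=13^0·(≡11), b=13^1·(≡9) mod 13; (11|13)=-1, (9|13)=+1; (−1)^{0·1·6}·(-1)^1·(+1)^0 = -1.
v=7: a=7^2·(≡6), b=7^0·(≡3) mod 7; (6|7)=-1, (3|7)=-1; (−1)^{2·0·3}·(-1)^0·(-1)^2 = +1.
Ram(-2, -221) = {13, ∞}; no ℚ_13-point on the conic.

[13, inf]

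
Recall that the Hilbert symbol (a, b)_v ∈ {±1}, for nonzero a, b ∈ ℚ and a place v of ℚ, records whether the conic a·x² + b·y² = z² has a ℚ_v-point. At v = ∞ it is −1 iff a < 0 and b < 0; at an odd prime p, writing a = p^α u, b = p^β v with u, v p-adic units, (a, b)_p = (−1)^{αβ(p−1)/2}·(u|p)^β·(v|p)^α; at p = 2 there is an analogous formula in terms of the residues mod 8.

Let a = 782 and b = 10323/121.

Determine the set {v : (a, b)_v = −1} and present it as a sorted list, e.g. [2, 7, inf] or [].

[23, 37]

Mod squares: a ≡ 782, b ≡ 1147. Check v ∈ {∞, 2, 3, 11, 17, 23, 31, 37}.
v=11: a=11^0·(≡1), b=11^-2·(≡5) mod 11; (1|11)=+1, (5|11)=+1; (−1)^{0·-2·5}·(+1)^-2·(+1)^0 = +1.
v=31: a=31^0·(≡7), b=31^1·(≡13) mod 31; (7|31)=+1, (13|31)=-1; (−1)^{0·1·15}·(+1)^1·(-1)^0 = +1.
v=3: a=3^0·(≡2), b=3^2·(≡1) mod 3; (2|3)=-1, (1|3)=+1; (−1)^{0·2·1}·(-1)^2·(+1)^0 = +1.
v=∞: 782 > 0 and 1147 > 0  ⇒  (a,b)_∞ = +1.
v=37: a=37^0·(≡5), b=37^1·(≡2) mod 37; (5|37)=-1, (2|37)=-1; (−1)^{0·1·18}·(-1)^1·(-1)^0 = -1.
v=17: a=17^1·(≡12), b=17^0·(≡2) mod 17; (12|17)=-1, (2|17)=+1; (−1)^{1·0·8}·(-1)^0·(+1)^1 = +1.
v=2: v_2(a)=1, v_2(b)=0; units ≡ 7, 3 (mod 8); ε·ε+αω+βω = 1·1+1·1+0·0 ≡ 0  ⇒  (a,b)_2 = +1.
v=23: a=23^1·(≡11), b=23^0·(≡7) mod 23; (11|23)=-1, (7|23)=-1; (−1)^{1·0·11}·(-1)^0·(-1)^1 = -1.
|Ram(782, 1147)| = 2, even; anisotropic at {23, 37}.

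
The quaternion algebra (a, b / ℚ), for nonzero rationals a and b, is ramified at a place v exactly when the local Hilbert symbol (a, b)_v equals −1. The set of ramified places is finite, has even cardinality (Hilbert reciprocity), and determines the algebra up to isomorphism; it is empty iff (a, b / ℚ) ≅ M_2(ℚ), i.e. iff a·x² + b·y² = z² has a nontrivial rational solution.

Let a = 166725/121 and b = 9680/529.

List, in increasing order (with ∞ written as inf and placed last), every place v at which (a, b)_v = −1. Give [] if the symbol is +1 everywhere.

[3, 13]

Mod squares: a ≡ 741, b ≡ 5. Check v ∈ {∞, 2, 3, 5, 11, 13, 19, 23}.
v=11: a=11^-2·(≡9), b=11^2·(≡3) mod 11; (9|11)=+1, (3|11)=+1; (−1)^{-2·2·5}·(+1)^2·(+1)^-2 = +1.
v=3: a=3^3·(≡1), b=3^0·(≡2) mod 3; (1|3)=+1, (2|3)=-1; (−1)^{3·0·1}·(+1)^0·(-1)^3 = -1.
v=2: v_2(a)=0, v_2(b)=4; units ≡ 5, 5 (mod 8); ε·ε+αω+βω = 0·0+0·1+4·1 ≡ 0  ⇒  (a,b)_2 = +1.
v=∞: 741 > 0 and 5 > 0  ⇒  (a,b)_∞ = +1.
v=13: a=13^1·(≡5), b=13^0·(≡11) mod 13; (5|13)=-1, (11|13)=-1; (−1)^{1·0·6}·(-1)^0·(-1)^1 = -1.
v=19: a=19^1·(≡5), b=19^0·(≡16) mod 19; (5|19)=+1, (16|19)=+1; (−1)^{1·0·9}·(+1)^0·(+1)^1 = +1.
v=23: a=23^0·(≡15), b=23^-2·(≡20) mod 23; (15|23)=-1, (20|23)=-1; (−1)^{0·-2·11}·(-1)^-2·(-1)^0 = +1.
v=5: a=5^2·(≡4), b=5^1·(≡4) mod 5; (4|5)=+1, (4|5)=+1; (−1)^{2·1·2}·(+1)^1·(+1)^2 = +1.
(741, 5 / ℚ) ramifies at {3, 13}: a division algebra.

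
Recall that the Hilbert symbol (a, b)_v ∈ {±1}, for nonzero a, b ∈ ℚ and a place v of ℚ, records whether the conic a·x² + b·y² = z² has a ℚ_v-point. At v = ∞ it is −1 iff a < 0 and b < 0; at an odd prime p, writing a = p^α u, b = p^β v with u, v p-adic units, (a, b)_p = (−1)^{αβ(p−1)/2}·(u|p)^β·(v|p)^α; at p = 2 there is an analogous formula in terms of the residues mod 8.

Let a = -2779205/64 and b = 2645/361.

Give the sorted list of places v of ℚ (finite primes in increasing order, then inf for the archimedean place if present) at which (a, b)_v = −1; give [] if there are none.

(a, b) ≡ (-16445, 5) mod (ℚ^×)²; places V = {2, 5, 11, 13, 19, 23, ∞}.
(a,b)_19: α=0, u≡11; β=-2, v≡4 (mod 19); (11|19)=+1, (4|19)=+1; sign (−1)^0·+1^-2·+1^0 = +1.
(a,b)_2: α=-6, β=0; u≡3, v≡5 (mod 8); ε(u)ε(v)=1·0, αω(v)=-6·1, βω(u)=0·1; sum ≡ 0  ⇒  +1.
(a,b)_∞: sgn(-16445)=−, sgn(5)=+, so +1.
(a,b)_23: α=1, u≡17; β=2, v≡19 (mod 23); (17|23)=-1, (19|23)=-1; sign (−1)^0·-1^2·-1^1 = -1.
(a,b)_13: α=3, u≡4; β=0, v≡11 (mod 13); (4|13)=+1, (11|13)=-1; sign (−1)^0·+1^0·-1^3 = -1.
(a,b)_5: α=1, u≡1; β=1, v≡4 (mod 5); (1|5)=+1, (4|5)=+1; sign (−1)^0·+1^1·+1^1 = +1.
(a,b)_11: α=1, u≡9; β=0, v≡3 (mod 11); (9|11)=+1, (3|11)=+1; sign (−1)^0·+1^0·+1^1 = +1.
|Ram(-16445, 5)| = 2, even; anisotropic at {13, 23}.

[13, 23]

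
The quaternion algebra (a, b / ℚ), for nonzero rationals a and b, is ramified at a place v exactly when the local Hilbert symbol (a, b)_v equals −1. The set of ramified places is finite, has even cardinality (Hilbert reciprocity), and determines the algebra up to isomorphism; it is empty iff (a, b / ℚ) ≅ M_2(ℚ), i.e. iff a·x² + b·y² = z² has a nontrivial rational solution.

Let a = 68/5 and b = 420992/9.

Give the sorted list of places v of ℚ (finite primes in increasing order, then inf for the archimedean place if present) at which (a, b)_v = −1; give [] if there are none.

Mod squares: a ≡ 85, b ≡ 6578. Check v ∈ {∞, 2, 3, 5, 11, 13, 17, 23}.
v=5: a=5^-1·(≡3), b=5^0·(≡3) mod 5; (3|5)=-1, (3|5)=-1; (−1)^{-1·0·2}·(-1)^0·(-1)^-1 = -1.
v=23: a=23^0·(≡9), b=23^1·(≡20) mod 23; (9|23)=+1, (20|23)=-1; (−1)^{0·1·11}·(+1)^1·(-1)^0 = +1.
v=13: a=13^0·(≡11), b=13^1·(≡3) mod 13; (11|13)=-1, (3|13)=+1; (−1)^{0·1·6}·(-1)^1·(+1)^0 = -1.
v=3: a=3^0·(≡1), b=3^-2·(≡2) mod 3; (1|3)=+1, (2|3)=-1; (−1)^{0·-2·1}·(+1)^-2·(-1)^0 = +1.
v=11: a=11^0·(≡7), b=11^1·(≡4) mod 11; (7|11)=-1, (4|11)=+1; (−1)^{0·1·5}·(-1)^1·(+1)^0 = -1.
v=17: a=17^1·(≡11), b=17^0·(≡8) mod 17; (11|17)=-1, (8|17)=+1; (−1)^{1·0·8}·(-1)^0·(+1)^1 = +1.
v=∞: 85 > 0 and 6578 > 0  ⇒  (a,b)_∞ = +1.
v=2: v_2(a)=2, v_2(b)=7; units ≡ 5, 1 (mod 8); ε·ε+αω+βω = 0·0+2·0+7·1 ≡ 1  ⇒  (a,b)_2 = -1.
|Ram(85, 6578)| = 4, even; anisotropic at {2, 5, 11, 13}.

[2, 5, 11, 13]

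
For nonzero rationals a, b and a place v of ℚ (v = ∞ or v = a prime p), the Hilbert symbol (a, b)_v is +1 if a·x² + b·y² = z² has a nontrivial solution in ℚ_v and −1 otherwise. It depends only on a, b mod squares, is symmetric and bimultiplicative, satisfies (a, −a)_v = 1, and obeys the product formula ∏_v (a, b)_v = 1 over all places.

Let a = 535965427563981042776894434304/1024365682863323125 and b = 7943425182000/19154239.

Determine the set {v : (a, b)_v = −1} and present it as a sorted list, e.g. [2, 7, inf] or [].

[5, 13, 23, 29]

Mod squares: a ≡ 143, b ≡ 1344005. Check v ∈ {∞, 2, 3, 5, 7, 11, 13, 17, 23, 29, 31, 47}.
v=13: a=13^-3·(≡5), b=13^-1·(≡1) mod 13; (5|13)=-1, (1|13)=+1; (−1)^{-3·-1·6}·(-1)^-1·(+1)^-3 = -1.
v=17: a=17^-2·(≡7), b=17^0·(≡8) mod 17; (7|17)=-1, (8|17)=+1; (−1)^{-2·0·8}·(-1)^0·(+1)^-2 = +1.
v=∞: 143 > 0 and 1344005 > 0  ⇒  (a,b)_∞ = +1.
v=2: v_2(a)=10, v_2(b)=4; units ≡ 7, 5 (mod 8); ε·ε+αω+βω = 1·0+10·1+4·0 ≡ 0  ⇒  (a,b)_2 = +1.
v=47: a=47^-4·(≡25), b=47^-2·(≡44) mod 47; (25|47)=+1, (44|47)=-1; (−1)^{-4·-2·23}·(+1)^-2·(-1)^-4 = +1.
v=23: a=23^-2·(≡5), b=23^-1·(≡15) mod 23; (5|23)=-1, (15|23)=-1; (−1)^{-2·-1·11}·(-1)^-1·(-1)^-2 = -1.
v=29: a=29^2·(≡15), b=29^-1·(≡8) mod 29; (15|29)=-1, (8|29)=-1; (−1)^{2·-1·14}·(-1)^-1·(-1)^2 = -1.
v=31: a=31^2·(≡9), b=31^1·(≡24) mod 31; (9|31)=+1, (24|31)=-1; (−1)^{2·1·15}·(+1)^1·(-1)^2 = +1.
v=11: a=11^7·(≡6), b=11^2·(≡9) mod 11; (6|11)=-1, (9|11)=+1; (−1)^{7·2·5}·(-1)^2·(+1)^7 = +1.
v=3: a=3^0·(≡2), b=3^2·(≡2) mod 3; (2|3)=-1, (2|3)=-1; (−1)^{0·2·1}·(-1)^2·(-1)^0 = +1.
v=5: a=5^-4·(≡2), b=5^3·(≡4) mod 5; (2|5)=-1, (4|5)=+1; (−1)^{-4·3·2}·(-1)^3·(+1)^-4 = -1.
v=7: a=7^16·(≡3), b=7^6·(≡3) mod 7; (3|7)=-1, (3|7)=-1; (−1)^{16·6·3}·(-1)^6·(-1)^16 = +1.
Ram(143, 1344005) = {5, 13, 23, 29}; no ℚ_5-point on the conic.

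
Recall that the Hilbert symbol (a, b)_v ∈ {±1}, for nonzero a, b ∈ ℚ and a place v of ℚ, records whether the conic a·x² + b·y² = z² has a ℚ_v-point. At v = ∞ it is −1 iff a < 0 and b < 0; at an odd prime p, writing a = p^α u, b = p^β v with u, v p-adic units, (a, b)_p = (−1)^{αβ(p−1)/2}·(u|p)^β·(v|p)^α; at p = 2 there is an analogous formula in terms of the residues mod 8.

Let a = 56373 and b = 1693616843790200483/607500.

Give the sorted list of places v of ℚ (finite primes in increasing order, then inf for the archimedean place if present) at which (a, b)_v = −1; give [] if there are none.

Mod squares: a ≡ 56373, b ≡ 5289. Check v ∈ {∞, 2, 3, 5, 7, 11, 19, 23, 37, 41, 43}.
v=19: a=19^1·(≡3), b=19^0·(≡11) mod 19; (3|19)=-1, (11|19)=+1; (−1)^{1·0·9}·(-1)^0·(+1)^1 = +1.
v=37: a=37^0·(≡22), b=37^2·(≡2) mod 37; (22|37)=-1, (2|37)=-1; (−1)^{0·2·18}·(-1)^2·(-1)^0 = +1.
v=43: a=43^1·(≡21), b=43^3·(≡29) mod 43; (21|43)=+1, (29|43)=-1; (−1)^{1·3·21}·(+1)^3·(-1)^1 = +1.
v=41: a=41^0·(≡39), b=41^1·(≡19) mod 41; (39|41)=+1, (19|41)=-1; (−1)^{0·1·20}·(+1)^1·(-1)^0 = +1.
v=∞: 56373 > 0 and 5289 > 0  ⇒  (a,b)_∞ = +1.
v=5: a=5^0·(≡3), b=5^-4·(≡4) mod 5; (3|5)=-1, (4|5)=+1; (−1)^{0·-4·2}·(-1)^-4·(+1)^0 = +1.
v=3: a=3^1·(≡2), b=3^-5·(≡2) mod 3; (2|3)=-1, (2|3)=-1; (−1)^{1·-5·1}·(-1)^-5·(-1)^1 = -1.
v=23: a=23^1·(≡13), b=23^2·(≡22) mod 23; (13|23)=+1, (22|23)=-1; (−1)^{1·2·11}·(+1)^2·(-1)^1 = -1.
v=7: a=7^0·(≡2), b=7^2·(≡4) mod 7; (2|7)=+1, (4|7)=+1; (−1)^{0·2·3}·(+1)^2·(+1)^0 = +1.
v=2: v_2(a)=0, v_2(b)=-2; units ≡ 5, 1 (mod 8); ε·ε+αω+βω = 0·0+0·0+-2·1 ≡ 0  ⇒  (a,b)_2 = +1.
v=11: a=11^0·(≡9), b=11^4·(≡3) mod 11; (9|11)=+1, (3|11)=+1; (−1)^{0·4·5}·(+1)^4·(+1)^0 = +1.
(56373, 5289 / ℚ) ramifies at {3, 23}: a division algebra.

[3, 23]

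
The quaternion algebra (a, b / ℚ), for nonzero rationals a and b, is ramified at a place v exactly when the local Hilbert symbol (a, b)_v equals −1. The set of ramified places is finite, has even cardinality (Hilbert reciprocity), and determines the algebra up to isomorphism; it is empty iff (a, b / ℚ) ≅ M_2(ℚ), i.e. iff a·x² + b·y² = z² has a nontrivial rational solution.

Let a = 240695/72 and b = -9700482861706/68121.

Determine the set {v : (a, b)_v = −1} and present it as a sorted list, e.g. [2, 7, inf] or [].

[7, 13]

Mod squares: a ≡ 910, b ≡ -4186. Check v ∈ {∞, 2, 3, 5, 7, 13, 23, 29}.
v=∞: 910 > 0 and -4186 < 0  ⇒  (a,b)_∞ = +1.
v=2: v_2(a)=-3, v_2(b)=1; units ≡ 7, 3 (mod 8); ε·ε+αω+βω = 1·1+-3·1+1·0 ≡ 0  ⇒  (a,b)_2 = +1.
v=3: a=3^-2·(≡1), b=3^-4·(≡2) mod 3; (1|3)=+1, (2|3)=-1; (−1)^{-2·-4·1}·(+1)^-4·(-1)^-2 = +1.
v=7: a=7^1·(≡4), b=7^3·(≡2) mod 7; (4|7)=+1, (2|7)=+1; (−1)^{1·3·3}·(+1)^3·(+1)^1 = -1.
v=5: a=5^1·(≡2), b=5^0·(≡4) mod 5; (2|5)=-1, (4|5)=+1; (−1)^{1·0·2}·(-1)^0·(+1)^1 = +1.
v=23: a=23^2·(≡6), b=23^5·(≡18) mod 23; (6|23)=+1, (18|23)=+1; (−1)^{2·5·11}·(+1)^5·(+1)^2 = +1.
v=29: a=29^0·(≡10), b=29^-2·(≡21) mod 29; (10|29)=-1, (21|29)=-1; (−1)^{0·-2·14}·(-1)^-2·(-1)^0 = +1.
v=13: a=13^1·(≡6), b=13^3·(≡12) mod 13; (6|13)=-1, (12|13)=+1; (−1)^{1·3·6}·(-1)^3·(+1)^1 = -1.
Ram(910, -4186) = {7, 13}; no ℚ_7-point on the conic.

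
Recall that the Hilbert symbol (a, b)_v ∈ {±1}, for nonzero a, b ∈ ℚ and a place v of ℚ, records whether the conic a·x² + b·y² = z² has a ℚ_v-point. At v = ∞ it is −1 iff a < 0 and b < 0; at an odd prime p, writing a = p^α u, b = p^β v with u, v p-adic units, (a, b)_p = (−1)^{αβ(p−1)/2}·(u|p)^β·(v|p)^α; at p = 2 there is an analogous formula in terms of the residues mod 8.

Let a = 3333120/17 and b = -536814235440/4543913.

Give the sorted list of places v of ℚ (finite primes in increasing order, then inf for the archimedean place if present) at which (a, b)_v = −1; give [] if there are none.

[3, 5, 31, 53]

Mod squares: a ≡ 55335, b ≡ -2932755. Check v ∈ {∞, 2, 3, 5, 7, 11, 17, 31, 47, 53}.
v=53: a=53^0·(≡22), b=53^1·(≡27) mod 53; (22|53)=-1, (27|53)=-1; (−1)^{0·1·26}·(-1)^1·(-1)^0 = -1.
v=2: v_2(a)=10, v_2(b)=4; units ≡ 7, 5 (mod 8); ε·ε+αω+βω = 1·0+10·1+4·0 ≡ 0  ⇒  (a,b)_2 = +1.
v=47: a=47^0·(≡4), b=47^-2·(≡19) mod 47; (4|47)=+1, (19|47)=-1; (−1)^{0·-2·23}·(+1)^-2·(-1)^0 = +1.
v=11: a=11^0·(≡9), b=11^-2·(≡10) mod 11; (9|11)=+1, (10|11)=-1; (−1)^{0·-2·5}·(+1)^-2·(-1)^0 = +1.
v=7: a=7^1·(≡2), b=7^5·(≡3) mod 7; (2|7)=+1, (3|7)=-1; (−1)^{1·5·3}·(+1)^5·(-1)^1 = +1.
v=31: a=31^1·(≡8), b=31^1·(≡4) mod 31; (8|31)=+1, (4|31)=+1; (−1)^{1·1·15}·(+1)^1·(+1)^1 = -1.
v=17: a=17^-1·(≡15), b=17^-1·(≡9) mod 17; (15|17)=+1, (9|17)=+1; (−1)^{-1·-1·8}·(+1)^-1·(+1)^-1 = +1.
v=5: a=5^1·(≡2), b=5^1·(≡4) mod 5; (2|5)=-1, (4|5)=+1; (−1)^{1·1·2}·(-1)^1·(+1)^1 = -1.
v=3: a=3^1·(≡1), b=3^5·(≡1) mod 3; (1|3)=+1, (1|3)=+1; (−1)^{1·5·1}·(+1)^5·(+1)^1 = -1.
v=∞: 55335 > 0 and -2932755 < 0  ⇒  (a,b)_∞ = +1.
Ram(55335, -2932755) = {3, 5, 31, 53}; no ℚ_3-point on the conic.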